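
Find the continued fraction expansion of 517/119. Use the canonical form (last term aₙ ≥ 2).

[4; 2, 1, 9, 4]

517 = 4·119 + 41
119 = 2·41 + 37
41 = 1·37 + 4
37 = 9·4 + 1
4 = 4·1 + 0  (stop)
So 517/119 = [4; 2, 1, 9, 4].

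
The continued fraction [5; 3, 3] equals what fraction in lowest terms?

Fold from the inside: start with 3/1.
  3 + 1/3 = 10/3
  5 + 3/10 = 53/10

53/10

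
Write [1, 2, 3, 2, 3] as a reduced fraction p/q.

79/55

Using pₖ = aₖpₖ₋₁ + pₖ₋₂ and qₖ = aₖqₖ₋₁ + qₖ₋₂:
  k=0: a=1, p=1, q=1
  k=1: a=2, p=3, q=2
  k=2: a=3, p=10, q=7
  k=3: a=2, p=23, q=16
  k=4: a=3, p=79, q=55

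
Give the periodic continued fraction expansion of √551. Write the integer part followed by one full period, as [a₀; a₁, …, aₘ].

[23; 2, 8, 1, 8, 2, 46]

a₀ = ⌊√551⌋ = 23.
With m₀=0, d₀=1 and mₖ₊₁ = dₖaₖ − mₖ, dₖ₊₁ = (n − mₖ₊₁²)/dₖ, aₖ₊₁ = ⌊(a₀+mₖ₊₁)/dₖ₊₁⌋:
  k=1: m=23, d=22, a=2
  k=2: m=21, d=5, a=8
  k=3: m=19, d=38, a=1
  k=4: m=19, d=5, a=8
  k=5: m=21, d=22, a=2
  k=6: m=23, d=1, a=46
d=1 and a=2a₀=46 at k=6, so the next step gives (m, d) = (23, 22) again — its k=1 value — and the period has length 6.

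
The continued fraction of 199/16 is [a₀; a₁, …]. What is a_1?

2

199 = 12·16 + 7   →  a_0 = 12
16 = 2·7 + 2   →  a_1 = 2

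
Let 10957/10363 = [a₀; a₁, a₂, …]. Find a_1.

17

10957 = 1·10363 + 594   →  a_0 = 1
10363 = 17·594 + 265   →  a_1 = 17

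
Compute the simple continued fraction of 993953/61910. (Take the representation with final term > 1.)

[16; 18, 4, 17, 16, 3]

993953 = 16×61910 + 3393
61910 = 18×3393 + 836
3393 = 4×836 + 49
836 = 17×49 + 3
49 = 16×3 + 1
3 = 3×1 + 0  (stop)
So 993953/61910 = [16; 18, 4, 17, 16, 3].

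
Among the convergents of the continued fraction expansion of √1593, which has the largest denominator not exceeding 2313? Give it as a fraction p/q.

62423/1564

√1593 = [39; 1, 10, 2, 2, 2, 10, 1, 78, …] (period length 8).
Convergents:
  p_0/q_0 = 39/1
  p_1/q_1 = 40/1
  p_2/q_2 = 439/11
  p_3/q_3 = 918/23
  p_4/q_4 = 2275/57
  p_5/q_5 = 5468/137
  p_6/q_6 = 56955/1427
  p_7/q_7 = 62423/1564
  p_8/q_8 = 4925949/123419
q_7 = 1564 ≤ 2313 < 123419 = q_8, so the answer is 62423/1564.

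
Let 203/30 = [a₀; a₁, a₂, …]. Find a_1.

203 = 6·30 + 23   →  a_0 = 6
30 = 1·23 + 7   →  a_1 = 1

1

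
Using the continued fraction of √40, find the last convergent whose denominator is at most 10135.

27379/4329

√40 = [6; 3, 12, …] (period length 2).
Convergents:
  p_0/q_0 = 6/1
  p_1/q_1 = 19/3
  p_2/q_2 = 234/37
  p_3/q_3 = 721/114
  p_4/q_4 = 8886/1405
  p_5/q_5 = 27379/4329
  p_6/q_6 = 337434/53353
q_5 = 4329 ≤ 10135 < 53353 = q_6, so the answer is 27379/4329.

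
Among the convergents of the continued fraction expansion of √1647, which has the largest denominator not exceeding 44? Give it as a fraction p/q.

487/12

√1647 = [40; 1, 1, 2, 1, 1, 80, …] (period length 6).
Convergents:
  p_0/q_0 = 40/1
  p_1/q_1 = 41/1
  p_2/q_2 = 81/2
  p_3/q_3 = 203/5
  p_4/q_4 = 284/7
  p_5/q_5 = 487/12
  p_6/q_6 = 39244/967
q_5 = 12 ≤ 44 < 967 = q_6, so the answer is 487/12.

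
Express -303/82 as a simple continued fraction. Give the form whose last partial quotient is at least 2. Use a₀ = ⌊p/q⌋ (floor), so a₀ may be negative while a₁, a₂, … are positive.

-303 = -4×82 + 25
82 = 3×25 + 7
25 = 3×7 + 4
7 = 1×4 + 3
4 = 1×3 + 1
3 = 3×1 + 0  (stop)
So -303/82 = [-4; 3, 3, 1, 1, 3].

[-4; 3, 3, 1, 1, 3]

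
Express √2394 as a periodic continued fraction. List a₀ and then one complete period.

a₀ = ⌊√2394⌋ = 48.
With m₀=0, d₀=1 and mₖ₊₁ = dₖaₖ − mₖ, dₖ₊₁ = (n − mₖ₊₁²)/dₖ, aₖ₊₁ = ⌊(a₀+mₖ₊₁)/dₖ₊₁⌋:
  k=1: m=48, d=90, a=1
  k=2: m=42, d=7, a=12
  k=3: m=42, d=90, a=1
  k=4: m=48, d=1, a=96
d=1 and a=2a₀=96 at k=4, so the next step gives (m, d) = (48, 90) again — its k=1 value — and the period has length 4.

[48; 1, 12, 1, 96]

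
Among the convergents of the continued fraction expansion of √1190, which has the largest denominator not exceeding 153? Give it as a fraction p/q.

√1190 = [34; 2, 68, …] (period length 2).
Convergents:
  p_0/q_0 = 34/1
  p_1/q_1 = 69/2
  p_2/q_2 = 4726/137
  p_3/q_3 = 9521/276
q_2 = 137 ≤ 153 < 276 = q_3, so the answer is 4726/137.

4726/137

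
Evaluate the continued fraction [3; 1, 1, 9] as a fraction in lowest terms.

67/19

Using pₖ = aₖpₖ₋₁ + pₖ₋₂ and qₖ = aₖqₖ₋₁ + qₖ₋₂:
  k=0: a=3, p=3, q=1
  k=1: a=1, p=4, q=1
  k=2: a=1, p=7, q=2
  k=3: a=9, p=67, q=19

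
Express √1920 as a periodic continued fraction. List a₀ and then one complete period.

a₀ = ⌊√1920⌋ = 43.
With m₀=0, d₀=1 and mₖ₊₁ = dₖaₖ − mₖ, dₖ₊₁ = (n − mₖ₊₁²)/dₖ, aₖ₊₁ = ⌊(a₀+mₖ₊₁)/dₖ₊₁⌋:
  k=1: m=43, d=71, a=1
  k=2: m=28, d=16, a=4
  k=3: m=36, d=39, a=2
  k=4: m=42, d=4, a=21
  k=5: m=42, d=39, a=2
  k=6: m=36, d=16, a=4
  k=7: m=28, d=71, a=1
  k=8: m=43, d=1, a=86
d=1 and a=2a₀=86 at k=8, so the next step gives (m, d) = (43, 71) again — its k=1 value — and the period has length 8.

[43; 1, 4, 2, 21, 2, 4, 1, 86]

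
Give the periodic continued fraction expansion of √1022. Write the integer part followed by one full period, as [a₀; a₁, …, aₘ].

[31; 1, 30, 1, 62]

a₀ = ⌊√1022⌋ = 31.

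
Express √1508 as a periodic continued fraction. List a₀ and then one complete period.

[38; 1, 4, 1, 76]

a₀ = ⌊√1508⌋ = 38.
With m₀=0, d₀=1 and mₖ₊₁ = dₖaₖ − mₖ, dₖ₊₁ = (n − mₖ₊₁²)/dₖ, aₖ₊₁ = ⌊(a₀+mₖ₊₁)/dₖ₊₁⌋:
  k=1: m=38, d=64, a=1
  k=2: m=26, d=13, a=4
  k=3: m=26, d=64, a=1
  k=4: m=38, d=1, a=76
d=1 and a=2a₀=76 at k=4, so the next step gives (m, d) = (38, 64) again — its k=1 value — and the period has length 4.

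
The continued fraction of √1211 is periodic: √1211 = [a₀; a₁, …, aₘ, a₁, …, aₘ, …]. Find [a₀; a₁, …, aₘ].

[34; 1, 3, 1, 68]

a₀ = ⌊√1211⌋ = 34.
With m₀=0, d₀=1 and mₖ₊₁ = dₖaₖ − mₖ, dₖ₊₁ = (n − mₖ₊₁²)/dₖ, aₖ₊₁ = ⌊(a₀+mₖ₊₁)/dₖ₊₁⌋:
  k=1: m=34, d=55, a=1
  k=2: m=21, d=14, a=3
  k=3: m=21, d=55, a=1
  k=4: m=34, d=1, a=68
d=1 and a=2a₀=68 at k=4, so the next step gives (m, d) = (34, 55) again — its k=1 value — and the period has length 4.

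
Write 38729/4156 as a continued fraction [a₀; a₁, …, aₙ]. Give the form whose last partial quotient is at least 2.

[9; 3, 7, 3, 8, 3, 2]

38729 = 9*4156 + 1325
4156 = 3*1325 + 181
1325 = 7*181 + 58
181 = 3*58 + 7
58 = 8*7 + 2
7 = 3*2 + 1
2 = 2*1 + 0  (stop)
So 38729/4156 = [9; 3, 7, 3, 8, 3, 2].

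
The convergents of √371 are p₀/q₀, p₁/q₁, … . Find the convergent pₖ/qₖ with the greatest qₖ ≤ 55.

443/23

√371 = [19; 3, 1, 4, 1, 3, 38, …] (period length 6).
Convergents:
  p_0/q_0 = 19/1
  p_1/q_1 = 58/3
  p_2/q_2 = 77/4
  p_3/q_3 = 366/19
  p_4/q_4 = 443/23
  p_5/q_5 = 1695/88
q_4 = 23 ≤ 55 < 88 = q_5, so the answer is 443/23.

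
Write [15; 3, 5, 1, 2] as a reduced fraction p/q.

Fold from the inside: start with 2/1.
  1 + 1/2 = 3/2
  5 + 2/3 = 17/3
  3 + 3/17 = 54/17
  15 + 17/54 = 827/54

827/54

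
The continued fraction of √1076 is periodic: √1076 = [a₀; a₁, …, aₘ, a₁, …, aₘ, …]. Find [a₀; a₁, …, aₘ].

[32; 1, 4, 16, 4, 1, 64]

a₀ = ⌊√1076⌋ = 32.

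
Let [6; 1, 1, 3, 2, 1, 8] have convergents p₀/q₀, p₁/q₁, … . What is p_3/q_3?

46/7

Using pₖ = aₖpₖ₋₁ + pₖ₋₂, qₖ = aₖqₖ₋₁ + qₖ₋₂ (with p₋₁=1, p₋₂=0, q₋₁=0, q₋₂=1):
  k=0: a=6, p=6, q=1
  k=1: a=1, p=7, q=1
  k=2: a=1, p=13, q=2
  k=3: a=3, p=46, q=7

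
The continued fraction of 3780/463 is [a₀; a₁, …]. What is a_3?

1

3780 = 8·463 + 76   →  a_0 = 8
463 = 6·76 + 7   →  a_1 = 6
76 = 10·7 + 6   →  a_2 = 10
7 = 1·6 + 1   →  a_3 = 1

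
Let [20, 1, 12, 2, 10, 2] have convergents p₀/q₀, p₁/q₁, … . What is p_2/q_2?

Using pₖ = aₖpₖ₋₁ + pₖ₋₂, qₖ = aₖqₖ₋₁ + qₖ₋₂ (with p₋₁=1, p₋₂=0, q₋₁=0, q₋₂=1):
  k=0: a=20, p=20, q=1
  k=1: a=1, p=21, q=1
  k=2: a=12, p=272, q=13

272/13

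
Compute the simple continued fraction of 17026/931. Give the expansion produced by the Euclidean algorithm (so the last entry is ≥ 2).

[18; 3, 2, 9, 14]

17026 = 18×931 + 268
931 = 3×268 + 127
268 = 2×127 + 14
127 = 9×14 + 1
14 = 14×1 + 0  (stop)
So 17026/931 = [18; 3, 2, 9, 14].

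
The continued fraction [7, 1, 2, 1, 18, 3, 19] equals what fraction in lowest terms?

Using pₖ = aₖpₖ₋₁ + pₖ₋₂ and qₖ = aₖqₖ₋₁ + qₖ₋₂:
  k=0: a=7, p=7, q=1
  k=1: a=1, p=8, q=1
  k=2: a=2, p=23, q=3
  k=3: a=1, p=31, q=4
  k=4: a=18, p=581, q=75
  k=5: a=3, p=1774, q=229
  k=6: a=19, p=34287, q=4426

34287/4426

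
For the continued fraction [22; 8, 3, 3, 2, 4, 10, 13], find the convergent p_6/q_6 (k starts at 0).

Using pₖ = aₖpₖ₋₁ + pₖ₋₂, qₖ = aₖqₖ₋₁ + qₖ₋₂ (with p₋₁=1, p₋₂=0, q₋₁=0, q₋₂=1):
  k=0: a=22, p=22, q=1
  k=1: a=8, p=177, q=8
  k=2: a=3, p=553, q=25
  k=3: a=3, p=1836, q=83
  k=4: a=2, p=4225, q=191
  k=5: a=4, p=18736, q=847
  k=6: a=10, p=191585, q=8661

191585/8661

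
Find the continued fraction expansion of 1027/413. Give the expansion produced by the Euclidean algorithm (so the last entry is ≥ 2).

1027 = 2·413 + 201
413 = 2·201 + 11
201 = 18·11 + 3
11 = 3·3 + 2
3 = 1·2 + 1
2 = 2·1 + 0  (stop)
So 1027/413 = [2; 2, 18, 3, 1, 2].

[2; 2, 18, 3, 1, 2]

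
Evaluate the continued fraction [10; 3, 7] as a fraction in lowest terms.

227/22

Using pₖ = aₖpₖ₋₁ + pₖ₋₂ and qₖ = aₖqₖ₋₁ + qₖ₋₂:
  k=0: a=10, p=10, q=1
  k=1: a=3, p=31, q=3
  k=2: a=7, p=227, q=22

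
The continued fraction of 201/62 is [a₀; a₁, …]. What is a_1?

201 = 3·62 + 15   →  a_0 = 3
62 = 4·15 + 2   →  a_1 = 4

4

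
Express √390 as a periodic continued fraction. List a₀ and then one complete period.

a₀ = ⌊√390⌋ = 19.
With m₀=0, d₀=1 and mₖ₊₁ = dₖaₖ − mₖ, dₖ₊₁ = (n − mₖ₊₁²)/dₖ, aₖ₊₁ = ⌊(a₀+mₖ₊₁)/dₖ₊₁⌋:
  k=1: m=19, d=29, a=1
  k=2: m=10, d=10, a=2
  k=3: m=10, d=29, a=1
  k=4: m=19, d=1, a=38
d=1 and a=2a₀=38 at k=4, so the next step gives (m, d) = (19, 29) again — its k=1 value — and the period has length 4.

[19; 1, 2, 1, 38]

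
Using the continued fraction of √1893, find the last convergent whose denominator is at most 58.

2480/57

√1893 = [43; 1, 1, 28, 1, 1, 86, …] (period length 6).
Convergents:
  p_0/q_0 = 43/1
  p_1/q_1 = 44/1
  p_2/q_2 = 87/2
  p_3/q_3 = 2480/57
  p_4/q_4 = 2567/59
q_3 = 57 ≤ 58 < 59 = q_4, so the answer is 2480/57.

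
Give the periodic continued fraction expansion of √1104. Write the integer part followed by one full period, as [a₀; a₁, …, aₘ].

a₀ = ⌊√1104⌋ = 33.
With m₀=0, d₀=1 and mₖ₊₁ = dₖaₖ − mₖ, dₖ₊₁ = (n − mₖ₊₁²)/dₖ, aₖ₊₁ = ⌊(a₀+mₖ₊₁)/dₖ₊₁⌋:
  k=1: m=33, d=15, a=4
  k=2: m=27, d=25, a=2
  k=3: m=23, d=23, a=2
  k=4: m=23, d=25, a=2
  k=5: m=27, d=15, a=4
  k=6: m=33, d=1, a=66
d=1 and a=2a₀=66 at k=6, so the next step gives (m, d) = (33, 15) again — its k=1 value — and the period has length 6.

[33; 4, 2, 2, 2, 4, 66]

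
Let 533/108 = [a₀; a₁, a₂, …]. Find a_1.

1

533 = 4·108 + 101   →  a_0 = 4
108 = 1·101 + 7   →  a_1 = 1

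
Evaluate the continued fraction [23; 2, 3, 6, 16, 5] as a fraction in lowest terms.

84331/3599

Using pₖ = aₖpₖ₋₁ + pₖ₋₂ and qₖ = aₖqₖ₋₁ + qₖ₋₂:
  k=0: a=23, p=23, q=1
  k=1: a=2, p=47, q=2
  k=2: a=3, p=164, q=7
  k=3: a=6, p=1031, q=44
  k=4: a=16, p=16660, q=711
  k=5: a=5, p=84331, q=3599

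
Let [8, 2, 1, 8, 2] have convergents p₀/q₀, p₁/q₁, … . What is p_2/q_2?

Using pₖ = aₖpₖ₋₁ + pₖ₋₂, qₖ = aₖqₖ₋₁ + qₖ₋₂ (with p₋₁=1, p₋₂=0, q₋₁=0, q₋₂=1):
  k=0: a=8, p=8, q=1
  k=1: a=2, p=17, q=2
  k=2: a=1, p=25, q=3

25/3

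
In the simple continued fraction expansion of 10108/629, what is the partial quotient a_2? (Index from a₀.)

10108 = 16·629 + 44   →  a_0 = 16
629 = 14·44 + 13   →  a_1 = 14
44 = 3·13 + 5   →  a_2 = 3

3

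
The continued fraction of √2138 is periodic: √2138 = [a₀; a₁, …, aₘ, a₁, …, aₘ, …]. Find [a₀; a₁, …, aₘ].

[46; 4, 5, 5, 4, 92]

a₀ = ⌊√2138⌋ = 46.
With m₀=0, d₀=1 and mₖ₊₁ = dₖaₖ − mₖ, dₖ₊₁ = (n − mₖ₊₁²)/dₖ, aₖ₊₁ = ⌊(a₀+mₖ₊₁)/dₖ₊₁⌋:
  k=1: m=46, d=22, a=4
  k=2: m=42, d=17, a=5
  k=3: m=43, d=17, a=5
  k=4: m=42, d=22, a=4
  k=5: m=46, d=1, a=92
d=1 and a=2a₀=92 at k=5, so the next step gives (m, d) = (46, 22) again — its k=1 value — and the period has length 5.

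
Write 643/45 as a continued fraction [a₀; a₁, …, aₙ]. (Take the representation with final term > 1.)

[14; 3, 2, 6]

643 = 14*45 + 13
45 = 3*13 + 6
13 = 2*6 + 1
6 = 6*1 + 0  (stop)
So 643/45 = [14; 3, 2, 6].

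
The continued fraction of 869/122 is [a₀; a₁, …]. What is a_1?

8

869 = 7·122 + 15   →  a_0 = 7
122 = 8·15 + 2   →  a_1 = 8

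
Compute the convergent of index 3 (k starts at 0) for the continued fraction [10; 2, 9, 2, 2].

419/40

Using pₖ = aₖpₖ₋₁ + pₖ₋₂, qₖ = aₖqₖ₋₁ + qₖ₋₂ (with p₋₁=1, p₋₂=0, q₋₁=0, q₋₂=1):
  k=0: a=10, p=10, q=1
  k=1: a=2, p=21, q=2
  k=2: a=9, p=199, q=19
  k=3: a=2, p=419, q=40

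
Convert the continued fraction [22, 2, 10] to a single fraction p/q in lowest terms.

Using pₖ = aₖpₖ₋₁ + pₖ₋₂ and qₖ = aₖqₖ₋₁ + qₖ₋₂:
  k=0: a=22, p=22, q=1
  k=1: a=2, p=45, q=2
  k=2: a=10, p=472, q=21

472/21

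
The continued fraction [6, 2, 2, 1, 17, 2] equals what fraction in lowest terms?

Using pₖ = aₖpₖ₋₁ + pₖ₋₂ and qₖ = aₖqₖ₋₁ + qₖ₋₂:
  k=0: a=6, p=6, q=1
  k=1: a=2, p=13, q=2
  k=2: a=2, p=32, q=5
  k=3: a=1, p=45, q=7
  k=4: a=17, p=797, q=124
  k=5: a=2, p=1639, q=255

1639/255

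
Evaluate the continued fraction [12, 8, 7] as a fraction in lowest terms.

691/57

Fold from the inside: start with 7/1.
  8 + 1/7 = 57/7
  12 + 7/57 = 691/57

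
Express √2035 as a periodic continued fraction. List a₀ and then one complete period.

[45; 9, 90]

a₀ = ⌊√2035⌋ = 45.
With m₀=0, d₀=1 and mₖ₊₁ = dₖaₖ − mₖ, dₖ₊₁ = (n − mₖ₊₁²)/dₖ, aₖ₊₁ = ⌊(a₀+mₖ₊₁)/dₖ₊₁⌋:
  k=1: m=45, d=10, a=9
  k=2: m=45, d=1, a=90
d=1 and a=2a₀=90 at k=2, so the next step gives (m, d) = (45, 10) again — its k=1 value — and the period has length 2.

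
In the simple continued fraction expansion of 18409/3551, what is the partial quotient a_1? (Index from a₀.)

5

18409 = 5·3551 + 654   →  a_0 = 5
3551 = 5·654 + 281   →  a_1 = 5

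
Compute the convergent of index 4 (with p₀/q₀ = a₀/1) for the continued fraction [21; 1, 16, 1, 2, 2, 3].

1163/53

Using pₖ = aₖpₖ₋₁ + pₖ₋₂, qₖ = aₖqₖ₋₁ + qₖ₋₂ (with p₋₁=1, p₋₂=0, q₋₁=0, q₋₂=1):
  k=0: a=21, p=21, q=1
  k=1: a=1, p=22, q=1
  k=2: a=16, p=373, q=17
  k=3: a=1, p=395, q=18
  k=4: a=2, p=1163, q=53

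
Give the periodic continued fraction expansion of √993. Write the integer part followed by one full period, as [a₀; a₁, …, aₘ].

a₀ = ⌊√993⌋ = 31.
With m₀=0, d₀=1 and mₖ₊₁ = dₖaₖ − mₖ, dₖ₊₁ = (n − mₖ₊₁²)/dₖ, aₖ₊₁ = ⌊(a₀+mₖ₊₁)/dₖ₊₁⌋:
  k=1: m=31, d=32, a=1
  k=2: m=1, d=31, a=1
  k=3: m=30, d=3, a=20
  k=4: m=30, d=31, a=1
  k=5: m=1, d=32, a=1
  k=6: m=31, d=1, a=62
d=1 and a=2a₀=62 at k=6, so the next step gives (m, d) = (31, 32) again — its k=1 value — and the period has length 6.

[31; 1, 1, 20, 1, 1, 62]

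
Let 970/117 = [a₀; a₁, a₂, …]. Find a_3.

970 = 8·117 + 34   →  a_0 = 8
117 = 3·34 + 15   →  a_1 = 3
34 = 2·15 + 4   →  a_2 = 2
15 = 3·4 + 3   →  a_3 = 3

3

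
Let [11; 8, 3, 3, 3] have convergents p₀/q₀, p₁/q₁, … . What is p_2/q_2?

Using pₖ = aₖpₖ₋₁ + pₖ₋₂, qₖ = aₖqₖ₋₁ + qₖ₋₂ (with p₋₁=1, p₋₂=0, q₋₁=0, q₋₂=1):
  k=0: a=11, p=11, q=1
  k=1: a=8, p=89, q=8
  k=2: a=3, p=278, q=25

278/25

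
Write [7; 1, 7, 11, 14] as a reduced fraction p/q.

Using pₖ = aₖpₖ₋₁ + pₖ₋₂ and qₖ = aₖqₖ₋₁ + qₖ₋₂:
  k=0: a=7, p=7, q=1
  k=1: a=1, p=8, q=1
  k=2: a=7, p=63, q=8
  k=3: a=11, p=701, q=89
  k=4: a=14, p=9877, q=1254

9877/1254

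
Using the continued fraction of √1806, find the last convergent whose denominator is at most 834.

√1806 = [42; 2, 84, …] (period length 2).
Convergents:
  p_0/q_0 = 42/1
  p_1/q_1 = 85/2
  p_2/q_2 = 7182/169
  p_3/q_3 = 14449/340
  p_4/q_4 = 1220898/28729
q_3 = 340 ≤ 834 < 28729 = q_4, so the answer is 14449/340.

14449/340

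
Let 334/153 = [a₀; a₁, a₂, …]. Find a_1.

334 = 2·153 + 28   →  a_0 = 2
153 = 5·28 + 13   →  a_1 = 5

5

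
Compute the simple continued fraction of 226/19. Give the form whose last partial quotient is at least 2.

226 = 11*19 + 17
19 = 1*17 + 2
17 = 8*2 + 1
2 = 2*1 + 0  (stop)
So 226/19 = [11; 1, 8, 2].

[11; 1, 8, 2]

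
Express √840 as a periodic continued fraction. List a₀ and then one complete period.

a₀ = ⌊√840⌋ = 28.
With m₀=0, d₀=1 and mₖ₊₁ = dₖaₖ − mₖ, dₖ₊₁ = (n − mₖ₊₁²)/dₖ, aₖ₊₁ = ⌊(a₀+mₖ₊₁)/dₖ₊₁⌋:
  k=1: m=28, d=56, a=1
  k=2: m=28, d=1, a=56
d=1 and a=2a₀=56 at k=2, so the next step gives (m, d) = (28, 56) again — its k=1 value — and the period has length 2.

[28; 1, 56]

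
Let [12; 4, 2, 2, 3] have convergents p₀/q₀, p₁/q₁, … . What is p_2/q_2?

Using pₖ = aₖpₖ₋₁ + pₖ₋₂, qₖ = aₖqₖ₋₁ + qₖ₋₂ (with p₋₁=1, p₋₂=0, q₋₁=0, q₋₂=1):
  k=0: a=12, p=12, q=1
  k=1: a=4, p=49, q=4
  k=2: a=2, p=110, q=9

110/9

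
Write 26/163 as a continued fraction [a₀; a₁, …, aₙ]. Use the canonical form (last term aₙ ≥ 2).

[0; 6, 3, 1, 2, 2]

26 = 0·163 + 26
163 = 6·26 + 7
26 = 3·7 + 5
7 = 1·5 + 2
5 = 2·2 + 1
2 = 2·1 + 0  (stop)
So 26/163 = [0; 6, 3, 1, 2, 2].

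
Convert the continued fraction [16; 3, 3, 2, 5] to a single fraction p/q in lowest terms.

2038/125

Fold from the inside: start with 5/1.
  2 + 1/5 = 11/5
  3 + 5/11 = 38/11
  3 + 11/38 = 125/38
  16 + 38/125 = 2038/125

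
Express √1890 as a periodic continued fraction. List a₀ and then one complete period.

[43; 2, 9, 6, 9, 2, 86]

a₀ = ⌊√1890⌋ = 43.
With m₀=0, d₀=1 and mₖ₊₁ = dₖaₖ − mₖ, dₖ₊₁ = (n − mₖ₊₁²)/dₖ, aₖ₊₁ = ⌊(a₀+mₖ₊₁)/dₖ₊₁⌋:
  k=1: m=43, d=41, a=2
  k=2: m=39, d=9, a=9
  k=3: m=42, d=14, a=6
  k=4: m=42, d=9, a=9
  k=5: m=39, d=41, a=2
  k=6: m=43, d=1, a=86
d=1 and a=2a₀=86 at k=6, so the next step gives (m, d) = (43, 41) again — its k=1 value — and the period has length 6.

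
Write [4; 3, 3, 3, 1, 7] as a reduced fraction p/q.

1437/334

Fold from the inside: start with 7/1.
  1 + 1/7 = 8/7
  3 + 7/8 = 31/8
  3 + 8/31 = 101/31
  3 + 31/101 = 334/101
  4 + 101/334 = 1437/334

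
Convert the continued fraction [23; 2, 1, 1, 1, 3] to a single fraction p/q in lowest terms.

678/29

Fold from the inside: start with 3/1.
  1 + 1/3 = 4/3
  1 + 3/4 = 7/4
  1 + 4/7 = 11/7
  2 + 7/11 = 29/11
  23 + 11/29 = 678/29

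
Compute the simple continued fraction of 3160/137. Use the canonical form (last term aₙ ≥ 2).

3160 = 23*137 + 9
137 = 15*9 + 2
9 = 4*2 + 1
2 = 2*1 + 0  (stop)
So 3160/137 = [23; 15, 4, 2].

[23; 15, 4, 2]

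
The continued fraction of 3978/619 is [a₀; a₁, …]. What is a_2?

3978 = 6·619 + 264   →  a_0 = 6
619 = 2·264 + 91   →  a_1 = 2
264 = 2·91 + 82   →  a_2 = 2

2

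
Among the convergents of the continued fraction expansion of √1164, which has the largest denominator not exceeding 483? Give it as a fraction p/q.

√1164 = [34; 8, 1, 1, 16, 1, 1, 8, 68, …] (period length 8).
Convergents:
  p_0/q_0 = 34/1
  p_1/q_1 = 273/8
  p_2/q_2 = 307/9
  p_3/q_3 = 580/17
  p_4/q_4 = 9587/281
  p_5/q_5 = 10167/298
  p_6/q_6 = 19754/579
q_5 = 298 ≤ 483 < 579 = q_6, so the answer is 10167/298.

10167/298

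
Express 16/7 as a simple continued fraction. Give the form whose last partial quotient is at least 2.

[2; 3, 2]

16 = 2×7 + 2
7 = 3×2 + 1
2 = 2×1 + 0  (stop)
So 16/7 = [2; 3, 2].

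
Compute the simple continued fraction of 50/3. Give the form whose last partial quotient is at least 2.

50 = 16·3 + 2
3 = 1·2 + 1
2 = 2·1 + 0  (stop)
So 50/3 = [16; 1, 2].

[16; 1, 2]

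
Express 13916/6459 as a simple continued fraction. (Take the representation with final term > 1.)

13916 = 2×6459 + 998
6459 = 6×998 + 471
998 = 2×471 + 56
471 = 8×56 + 23
56 = 2×23 + 10
23 = 2×10 + 3
10 = 3×3 + 1
3 = 3×1 + 0  (stop)
So 13916/6459 = [2; 6, 2, 8, 2, 2, 3, 3].

[2; 6, 2, 8, 2, 2, 3, 3]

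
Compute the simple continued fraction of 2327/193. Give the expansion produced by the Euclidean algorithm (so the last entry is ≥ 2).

2327 = 12×193 + 11
193 = 17×11 + 6
11 = 1×6 + 5
6 = 1×5 + 1
5 = 5×1 + 0  (stop)
So 2327/193 = [12; 17, 1, 1, 5].

[12; 17, 1, 1, 5]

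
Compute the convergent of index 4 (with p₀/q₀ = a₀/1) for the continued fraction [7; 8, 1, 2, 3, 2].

619/87

Using pₖ = aₖpₖ₋₁ + pₖ₋₂, qₖ = aₖqₖ₋₁ + qₖ₋₂ (with p₋₁=1, p₋₂=0, q₋₁=0, q₋₂=1):
  k=0: a=7, p=7, q=1
  k=1: a=8, p=57, q=8
  k=2: a=1, p=64, q=9
  k=3: a=2, p=185, q=26
  k=4: a=3, p=619, q=87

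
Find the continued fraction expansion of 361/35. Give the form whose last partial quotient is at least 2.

[10; 3, 5, 2]

361 = 10*35 + 11
35 = 3*11 + 2
11 = 5*2 + 1
2 = 2*1 + 0  (stop)
So 361/35 = [10; 3, 5, 2].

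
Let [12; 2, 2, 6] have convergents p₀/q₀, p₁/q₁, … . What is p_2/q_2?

Using pₖ = aₖpₖ₋₁ + pₖ₋₂, qₖ = aₖqₖ₋₁ + qₖ₋₂ (with p₋₁=1, p₋₂=0, q₋₁=0, q₋₂=1):
  k=0: a=12, p=12, q=1
  k=1: a=2, p=25, q=2
  k=2: a=2, p=62, q=5

62/5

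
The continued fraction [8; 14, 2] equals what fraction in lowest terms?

234/29

Using pₖ = aₖpₖ₋₁ + pₖ₋₂ and qₖ = aₖqₖ₋₁ + qₖ₋₂:
  k=0: a=8, p=8, q=1
  k=1: a=14, p=113, q=14
  k=2: a=2, p=234, q=29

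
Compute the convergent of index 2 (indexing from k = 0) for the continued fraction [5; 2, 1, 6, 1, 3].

Using pₖ = aₖpₖ₋₁ + pₖ₋₂, qₖ = aₖqₖ₋₁ + qₖ₋₂ (with p₋₁=1, p₋₂=0, q₋₁=0, q₋₂=1):
  k=0: a=5, p=5, q=1
  k=1: a=2, p=11, q=2
  k=2: a=1, p=16, q=3

16/3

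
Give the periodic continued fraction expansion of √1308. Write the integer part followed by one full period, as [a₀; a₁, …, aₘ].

a₀ = ⌊√1308⌋ = 36.

[36; 6, 72]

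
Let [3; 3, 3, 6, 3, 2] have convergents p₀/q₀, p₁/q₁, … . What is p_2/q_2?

33/10

Using pₖ = aₖpₖ₋₁ + pₖ₋₂, qₖ = aₖqₖ₋₁ + qₖ₋₂ (with p₋₁=1, p₋₂=0, q₋₁=0, q₋₂=1):
  k=0: a=3, p=3, q=1
  k=1: a=3, p=10, q=3
  k=2: a=3, p=33, q=10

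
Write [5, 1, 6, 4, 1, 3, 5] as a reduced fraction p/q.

Using pₖ = aₖpₖ₋₁ + pₖ₋₂ and qₖ = aₖqₖ₋₁ + qₖ₋₂:
  k=0: a=5, p=5, q=1
  k=1: a=1, p=6, q=1
  k=2: a=6, p=41, q=7
  k=3: a=4, p=170, q=29
  k=4: a=1, p=211, q=36
  k=5: a=3, p=803, q=137
  k=6: a=5, p=4226, q=721

4226/721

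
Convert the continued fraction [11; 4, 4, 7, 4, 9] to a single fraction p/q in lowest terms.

Using pₖ = aₖpₖ₋₁ + pₖ₋₂ and qₖ = aₖqₖ₋₁ + qₖ₋₂:
  k=0: a=11, p=11, q=1
  k=1: a=4, p=45, q=4
  k=2: a=4, p=191, q=17
  k=3: a=7, p=1382, q=123
  k=4: a=4, p=5719, q=509
  k=5: a=9, p=52853, q=4704

52853/4704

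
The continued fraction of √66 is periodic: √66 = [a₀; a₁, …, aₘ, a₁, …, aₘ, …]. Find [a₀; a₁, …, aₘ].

a₀ = ⌊√66⌋ = 8.
With m₀=0, d₀=1 and mₖ₊₁ = dₖaₖ − mₖ, dₖ₊₁ = (n − mₖ₊₁²)/dₖ, aₖ₊₁ = ⌊(a₀+mₖ₊₁)/dₖ₊₁⌋:
  k=1: m=8, d=2, a=8
  k=2: m=8, d=1, a=16
d=1 and a=2a₀=16 at k=2, so the next step gives (m, d) = (8, 2) again — its k=1 value — and the period has length 2.

[8; 8, 16]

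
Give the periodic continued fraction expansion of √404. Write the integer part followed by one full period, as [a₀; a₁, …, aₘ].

[20; 10, 40]

a₀ = ⌊√404⌋ = 20.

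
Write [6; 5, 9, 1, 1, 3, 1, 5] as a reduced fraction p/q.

Fold from the inside: start with 5/1.
  1 + 1/5 = 6/5
  3 + 5/6 = 23/6
  1 + 6/23 = 29/23
  1 + 23/29 = 52/29
  9 + 29/52 = 497/52
  5 + 52/497 = 2537/497
  6 + 497/2537 = 15719/2537

15719/2537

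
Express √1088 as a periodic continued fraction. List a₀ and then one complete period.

[32; 1, 64]

a₀ = ⌊√1088⌋ = 32.
With m₀=0, d₀=1 and mₖ₊₁ = dₖaₖ − mₖ, dₖ₊₁ = (n − mₖ₊₁²)/dₖ, aₖ₊₁ = ⌊(a₀+mₖ₊₁)/dₖ₊₁⌋:
  k=1: m=32, d=64, a=1
  k=2: m=32, d=1, a=64
d=1 and a=2a₀=64 at k=2, so the next step gives (m, d) = (32, 64) again — its k=1 value — and the period has length 2.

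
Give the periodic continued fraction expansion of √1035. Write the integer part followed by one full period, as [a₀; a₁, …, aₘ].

[32; 5, 1, 5, 64]

a₀ = ⌊√1035⌋ = 32.
With m₀=0, d₀=1 and mₖ₊₁ = dₖaₖ − mₖ, dₖ₊₁ = (n − mₖ₊₁²)/dₖ, aₖ₊₁ = ⌊(a₀+mₖ₊₁)/dₖ₊₁⌋:
  k=1: m=32, d=11, a=5
  k=2: m=23, d=46, a=1
  k=3: m=23, d=11, a=5
  k=4: m=32, d=1, a=64
d=1 and a=2a₀=64 at k=4, so the next step gives (m, d) = (32, 11) again — its k=1 value — and the period has length 4.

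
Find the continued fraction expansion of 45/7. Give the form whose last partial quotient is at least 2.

45 = 6·7 + 3
7 = 2·3 + 1
3 = 3·1 + 0  (stop)
So 45/7 = [6; 2, 3].

[6; 2, 3]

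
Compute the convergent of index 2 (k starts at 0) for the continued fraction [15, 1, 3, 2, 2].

Using pₖ = aₖpₖ₋₁ + pₖ₋₂, qₖ = aₖqₖ₋₁ + qₖ₋₂ (with p₋₁=1, p₋₂=0, q₋₁=0, q₋₂=1):
  k=0: a=15, p=15, q=1
  k=1: a=1, p=16, q=1
  k=2: a=3, p=63, q=4

63/4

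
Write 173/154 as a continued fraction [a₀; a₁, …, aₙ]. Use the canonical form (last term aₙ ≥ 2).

173 = 1×154 + 19
154 = 8×19 + 2
19 = 9×2 + 1
2 = 2×1 + 0  (stop)
So 173/154 = [1; 8, 9, 2].

[1; 8, 9, 2]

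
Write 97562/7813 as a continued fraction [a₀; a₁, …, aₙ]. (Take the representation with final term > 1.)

97562 = 12·7813 + 3806
7813 = 2·3806 + 201
3806 = 18·201 + 188
201 = 1·188 + 13
188 = 14·13 + 6
13 = 2·6 + 1
6 = 6·1 + 0  (stop)
So 97562/7813 = [12; 2, 18, 1, 14, 2, 6].

[12; 2, 18, 1, 14, 2, 6]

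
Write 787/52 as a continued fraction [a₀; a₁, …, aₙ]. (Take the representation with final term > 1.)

[15; 7, 2, 3]

787 = 15×52 + 7
52 = 7×7 + 3
7 = 2×3 + 1
3 = 3×1 + 0  (stop)
So 787/52 = [15; 7, 2, 3].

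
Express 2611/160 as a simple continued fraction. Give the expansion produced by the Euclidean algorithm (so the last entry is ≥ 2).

2611 = 16×160 + 51
160 = 3×51 + 7
51 = 7×7 + 2
7 = 3×2 + 1
2 = 2×1 + 0  (stop)
So 2611/160 = [16; 3, 7, 3, 2].

[16; 3, 7, 3, 2]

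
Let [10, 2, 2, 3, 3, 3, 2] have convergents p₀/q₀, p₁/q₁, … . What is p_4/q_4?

Using pₖ = aₖpₖ₋₁ + pₖ₋₂, qₖ = aₖqₖ₋₁ + qₖ₋₂ (with p₋₁=1, p₋₂=0, q₋₁=0, q₋₂=1):
  k=0: a=10, p=10, q=1
  k=1: a=2, p=21, q=2
  k=2: a=2, p=52, q=5
  k=3: a=3, p=177, q=17
  k=4: a=3, p=583, q=56

583/56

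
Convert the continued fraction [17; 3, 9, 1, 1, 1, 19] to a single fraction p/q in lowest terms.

30643/1769

Using pₖ = aₖpₖ₋₁ + pₖ₋₂ and qₖ = aₖqₖ₋₁ + qₖ₋₂:
  k=0: a=17, p=17, q=1
  k=1: a=3, p=52, q=3
  k=2: a=9, p=485, q=28
  k=3: a=1, p=537, q=31
  k=4: a=1, p=1022, q=59
  k=5: a=1, p=1559, q=90
  k=6: a=19, p=30643, q=1769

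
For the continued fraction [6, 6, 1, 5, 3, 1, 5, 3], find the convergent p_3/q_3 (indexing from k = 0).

252/41

Using pₖ = aₖpₖ₋₁ + pₖ₋₂, qₖ = aₖqₖ₋₁ + qₖ₋₂ (with p₋₁=1, p₋₂=0, q₋₁=0, q₋₂=1):
  k=0: a=6, p=6, q=1
  k=1: a=6, p=37, q=6
  k=2: a=1, p=43, q=7
  k=3: a=5, p=252, q=41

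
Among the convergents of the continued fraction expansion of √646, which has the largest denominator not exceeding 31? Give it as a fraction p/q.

√646 = [25; 2, 2, 2, 50, …] (period length 4).
Convergents:
  p_0/q_0 = 25/1
  p_1/q_1 = 51/2
  p_2/q_2 = 127/5
  p_3/q_3 = 305/12
  p_4/q_4 = 15377/605
q_3 = 12 ≤ 31 < 605 = q_4, so the answer is 305/12.

305/12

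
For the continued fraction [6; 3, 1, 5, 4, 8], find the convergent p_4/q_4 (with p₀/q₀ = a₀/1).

Using pₖ = aₖpₖ₋₁ + pₖ₋₂, qₖ = aₖqₖ₋₁ + qₖ₋₂ (with p₋₁=1, p₋₂=0, q₋₁=0, q₋₂=1):
  k=0: a=6, p=6, q=1
  k=1: a=3, p=19, q=3
  k=2: a=1, p=25, q=4
  k=3: a=5, p=144, q=23
  k=4: a=4, p=601, q=96

601/96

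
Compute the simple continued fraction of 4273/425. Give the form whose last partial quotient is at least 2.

[10; 18, 2, 11]

4273 = 10×425 + 23
425 = 18×23 + 11
23 = 2×11 + 1
11 = 11×1 + 0  (stop)
So 4273/425 = [10; 18, 2, 11].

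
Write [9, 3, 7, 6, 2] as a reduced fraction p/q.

2721/292

Using pₖ = aₖpₖ₋₁ + pₖ₋₂ and qₖ = aₖqₖ₋₁ + qₖ₋₂:
  k=0: a=9, p=9, q=1
  k=1: a=3, p=28, q=3
  k=2: a=7, p=205, q=22
  k=3: a=6, p=1258, q=135
  k=4: a=2, p=2721, q=292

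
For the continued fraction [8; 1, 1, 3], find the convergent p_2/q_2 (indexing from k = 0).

Using pₖ = aₖpₖ₋₁ + pₖ₋₂, qₖ = aₖqₖ₋₁ + qₖ₋₂ (with p₋₁=1, p₋₂=0, q₋₁=0, q₋₂=1):
  k=0: a=8, p=8, q=1
  k=1: a=1, p=9, q=1
  k=2: a=1, p=17, q=2

17/2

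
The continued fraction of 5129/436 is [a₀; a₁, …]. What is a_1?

5129 = 11·436 + 333   →  a_0 = 11
436 = 1·333 + 103   →  a_1 = 1

1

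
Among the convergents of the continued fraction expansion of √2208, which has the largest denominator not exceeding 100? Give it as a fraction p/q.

√2208 = [46; 1, 92, …] (period length 2).
Convergents:
  p_0/q_0 = 46/1
  p_1/q_1 = 47/1
  p_2/q_2 = 4370/93
  p_3/q_3 = 4417/94
  p_4/q_4 = 410734/8741
q_3 = 94 ≤ 100 < 8741 = q_4, so the answer is 4417/94.

4417/94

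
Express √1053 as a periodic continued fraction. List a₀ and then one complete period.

[32; 2, 4, 2, 64]

a₀ = ⌊√1053⌋ = 32.
With m₀=0, d₀=1 and mₖ₊₁ = dₖaₖ − mₖ, dₖ₊₁ = (n − mₖ₊₁²)/dₖ, aₖ₊₁ = ⌊(a₀+mₖ₊₁)/dₖ₊₁⌋:
  k=1: m=32, d=29, a=2
  k=2: m=26, d=13, a=4
  k=3: m=26, d=29, a=2
  k=4: m=32, d=1, a=64
d=1 and a=2a₀=64 at k=4, so the next step gives (m, d) = (32, 29) again — its k=1 value — and the period has length 4.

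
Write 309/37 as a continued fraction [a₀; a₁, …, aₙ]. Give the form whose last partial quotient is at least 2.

309 = 8*37 + 13
37 = 2*13 + 11
13 = 1*11 + 2
11 = 5*2 + 1
2 = 2*1 + 0  (stop)
So 309/37 = [8; 2, 1, 5, 2].

[8; 2, 1, 5, 2]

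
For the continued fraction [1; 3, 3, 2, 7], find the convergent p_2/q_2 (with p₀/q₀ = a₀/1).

Using pₖ = aₖpₖ₋₁ + pₖ₋₂, qₖ = aₖqₖ₋₁ + qₖ₋₂ (with p₋₁=1, p₋₂=0, q₋₁=0, q₋₂=1):
  k=0: a=1, p=1, q=1
  k=1: a=3, p=4, q=3
  k=2: a=3, p=13, q=10

13/10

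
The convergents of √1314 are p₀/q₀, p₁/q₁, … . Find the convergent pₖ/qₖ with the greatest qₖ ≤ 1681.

√1314 = [36; 4, 72, …] (period length 2).
Convergents:
  p_0/q_0 = 36/1
  p_1/q_1 = 145/4
  p_2/q_2 = 10476/289
  p_3/q_3 = 42049/1160
  p_4/q_4 = 3038004/83809
q_3 = 1160 ≤ 1681 < 83809 = q_4, so the answer is 42049/1160.

42049/1160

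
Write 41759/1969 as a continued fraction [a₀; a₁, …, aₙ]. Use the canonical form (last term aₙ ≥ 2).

[21; 4, 1, 4, 16, 5]

41759 = 21*1969 + 410
1969 = 4*410 + 329
410 = 1*329 + 81
329 = 4*81 + 5
81 = 16*5 + 1
5 = 5*1 + 0  (stop)
So 41759/1969 = [21; 4, 1, 4, 16, 5].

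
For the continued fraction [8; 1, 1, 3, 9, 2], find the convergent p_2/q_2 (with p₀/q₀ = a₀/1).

17/2

Using pₖ = aₖpₖ₋₁ + pₖ₋₂, qₖ = aₖqₖ₋₁ + qₖ₋₂ (with p₋₁=1, p₋₂=0, q₋₁=0, q₋₂=1):
  k=0: a=8, p=8, q=1
  k=1: a=1, p=9, q=1
  k=2: a=1, p=17, q=2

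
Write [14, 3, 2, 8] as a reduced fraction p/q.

Fold from the inside: start with 8/1.
  2 + 1/8 = 17/8
  3 + 8/17 = 59/17
  14 + 17/59 = 843/59

843/59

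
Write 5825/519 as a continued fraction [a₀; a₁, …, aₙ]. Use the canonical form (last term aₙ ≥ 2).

5825 = 11×519 + 116
519 = 4×116 + 55
116 = 2×55 + 6
55 = 9×6 + 1
6 = 6×1 + 0  (stop)
So 5825/519 = [11; 4, 2, 9, 6].

[11; 4, 2, 9, 6]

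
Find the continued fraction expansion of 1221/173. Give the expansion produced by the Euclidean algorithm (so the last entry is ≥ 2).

[7; 17, 3, 3]

1221 = 7×173 + 10
173 = 17×10 + 3
10 = 3×3 + 1
3 = 3×1 + 0  (stop)
So 1221/173 = [7; 17, 3, 3].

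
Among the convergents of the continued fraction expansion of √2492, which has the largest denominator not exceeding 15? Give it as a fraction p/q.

√2492 = [49; 1, 11, 2, 24, 2, 11, 1, 98, …] (period length 8).
Convergents:
  p_0/q_0 = 49/1
  p_1/q_1 = 50/1
  p_2/q_2 = 599/12
  p_3/q_3 = 1248/25
q_2 = 12 ≤ 15 < 25 = q_3, so the answer is 599/12.

599/12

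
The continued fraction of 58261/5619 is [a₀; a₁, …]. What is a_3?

58261 = 10·5619 + 2071   →  a_0 = 10
5619 = 2·2071 + 1477   →  a_1 = 2
2071 = 1·1477 + 594   →  a_2 = 1
1477 = 2·594 + 289   →  a_3 = 2

2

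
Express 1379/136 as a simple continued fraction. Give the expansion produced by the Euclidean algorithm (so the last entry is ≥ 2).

[10; 7, 6, 3]

1379 = 10×136 + 19
136 = 7×19 + 3
19 = 6×3 + 1
3 = 3×1 + 0  (stop)
So 1379/136 = [10; 7, 6, 3].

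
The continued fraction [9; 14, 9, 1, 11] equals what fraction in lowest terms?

15221/1678

Using pₖ = aₖpₖ₋₁ + pₖ₋₂ and qₖ = aₖqₖ₋₁ + qₖ₋₂:
  k=0: a=9, p=9, q=1
  k=1: a=14, p=127, q=14
  k=2: a=9, p=1152, q=127
  k=3: a=1, p=1279, q=141
  k=4: a=11, p=15221, q=1678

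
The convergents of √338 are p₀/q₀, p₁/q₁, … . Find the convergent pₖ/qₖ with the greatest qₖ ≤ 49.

√338 = [18; 2, 1, 1, 2, 36, …] (period length 5).
Convergents:
  p_0/q_0 = 18/1
  p_1/q_1 = 37/2
  p_2/q_2 = 55/3
  p_3/q_3 = 92/5
  p_4/q_4 = 239/13
  p_5/q_5 = 8696/473
q_4 = 13 ≤ 49 < 473 = q_5, so the answer is 239/13.

239/13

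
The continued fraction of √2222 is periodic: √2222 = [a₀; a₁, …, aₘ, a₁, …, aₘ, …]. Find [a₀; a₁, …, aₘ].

[47; 7, 4, 7, 94]

a₀ = ⌊√2222⌋ = 47.
With m₀=0, d₀=1 and mₖ₊₁ = dₖaₖ − mₖ, dₖ₊₁ = (n − mₖ₊₁²)/dₖ, aₖ₊₁ = ⌊(a₀+mₖ₊₁)/dₖ₊₁⌋:
  k=1: m=47, d=13, a=7
  k=2: m=44, d=22, a=4
  k=3: m=44, d=13, a=7
  k=4: m=47, d=1, a=94
d=1 and a=2a₀=94 at k=4, so the next step gives (m, d) = (47, 13) again — its k=1 value — and the period has length 4.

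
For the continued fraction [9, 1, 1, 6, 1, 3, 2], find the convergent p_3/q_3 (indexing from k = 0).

124/13

Using pₖ = aₖpₖ₋₁ + pₖ₋₂, qₖ = aₖqₖ₋₁ + qₖ₋₂ (with p₋₁=1, p₋₂=0, q₋₁=0, q₋₂=1):
  k=0: a=9, p=9, q=1
  k=1: a=1, p=10, q=1
  k=2: a=1, p=19, q=2
  k=3: a=6, p=124, q=13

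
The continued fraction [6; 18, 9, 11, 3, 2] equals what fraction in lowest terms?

Fold from the inside: start with 2/1.
  3 + 1/2 = 7/2
  11 + 2/7 = 79/7
  9 + 7/79 = 718/79
  18 + 79/718 = 13003/718
  6 + 718/13003 = 78736/13003

78736/13003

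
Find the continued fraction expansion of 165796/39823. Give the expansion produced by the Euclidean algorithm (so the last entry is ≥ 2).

165796 = 4*39823 + 6504
39823 = 6*6504 + 799
6504 = 8*799 + 112
799 = 7*112 + 15
112 = 7*15 + 7
15 = 2*7 + 1
7 = 7*1 + 0  (stop)
So 165796/39823 = [4; 6, 8, 7, 7, 2, 7].

[4; 6, 8, 7, 7, 2, 7]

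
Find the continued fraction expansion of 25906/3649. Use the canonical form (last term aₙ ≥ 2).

[7; 10, 19, 9, 2]

25906 = 7*3649 + 363
3649 = 10*363 + 19
363 = 19*19 + 2
19 = 9*2 + 1
2 = 2*1 + 0  (stop)
So 25906/3649 = [7; 10, 19, 9, 2].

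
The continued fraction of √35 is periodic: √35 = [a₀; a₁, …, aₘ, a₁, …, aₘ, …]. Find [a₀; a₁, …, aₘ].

[5; 1, 10]

a₀ = ⌊√35⌋ = 5.
With m₀=0, d₀=1 and mₖ₊₁ = dₖaₖ − mₖ, dₖ₊₁ = (n − mₖ₊₁²)/dₖ, aₖ₊₁ = ⌊(a₀+mₖ₊₁)/dₖ₊₁⌋:
  k=1: m=5, d=10, a=1
  k=2: m=5, d=1, a=10
d=1 and a=2a₀=10 at k=2, so the next step gives (m, d) = (5, 10) again — its k=1 value — and the period has length 2.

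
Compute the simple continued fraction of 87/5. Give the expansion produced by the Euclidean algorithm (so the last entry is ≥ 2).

[17; 2, 2]

87 = 17*5 + 2
5 = 2*2 + 1
2 = 2*1 + 0  (stop)
So 87/5 = [17; 2, 2].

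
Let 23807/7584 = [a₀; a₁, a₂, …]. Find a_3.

23807 = 3·7584 + 1055   →  a_0 = 3
7584 = 7·1055 + 199   →  a_1 = 7
1055 = 5·199 + 60   →  a_2 = 5
199 = 3·60 + 19   →  a_3 = 3

3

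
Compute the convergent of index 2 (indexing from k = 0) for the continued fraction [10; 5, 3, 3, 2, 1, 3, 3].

163/16

Using pₖ = aₖpₖ₋₁ + pₖ₋₂, qₖ = aₖqₖ₋₁ + qₖ₋₂ (with p₋₁=1, p₋₂=0, q₋₁=0, q₋₂=1):
  k=0: a=10, p=10, q=1
  k=1: a=5, p=51, q=5
  k=2: a=3, p=163, q=16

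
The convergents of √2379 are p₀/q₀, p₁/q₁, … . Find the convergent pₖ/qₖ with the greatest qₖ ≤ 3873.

188808/3871

√2379 = [48; 1, 3, 2, 3, 1, 96, …] (period length 6).
Convergents:
  p_0/q_0 = 48/1
  p_1/q_1 = 49/1
  p_2/q_2 = 195/4
  p_3/q_3 = 439/9
  p_4/q_4 = 1512/31
  p_5/q_5 = 1951/40
  p_6/q_6 = 188808/3871
  p_7/q_7 = 190759/3911
q_6 = 3871 ≤ 3873 < 3911 = q_7, so the answer is 188808/3871.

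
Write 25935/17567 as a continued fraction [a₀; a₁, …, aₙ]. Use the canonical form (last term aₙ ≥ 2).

[1; 2, 10, 14, 3, 19]

25935 = 1*17567 + 8368
17567 = 2*8368 + 831
8368 = 10*831 + 58
831 = 14*58 + 19
58 = 3*19 + 1
19 = 19*1 + 0  (stop)
So 25935/17567 = [1; 2, 10, 14, 3, 19].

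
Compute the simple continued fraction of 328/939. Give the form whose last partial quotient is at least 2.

328 = 0*939 + 328
939 = 2*328 + 283
328 = 1*283 + 45
283 = 6*45 + 13
45 = 3*13 + 6
13 = 2*6 + 1
6 = 6*1 + 0  (stop)
So 328/939 = [0; 2, 1, 6, 3, 2, 6].

[0; 2, 1, 6, 3, 2, 6]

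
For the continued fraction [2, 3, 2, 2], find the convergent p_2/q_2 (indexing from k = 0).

Using pₖ = aₖpₖ₋₁ + pₖ₋₂, qₖ = aₖqₖ₋₁ + qₖ₋₂ (with p₋₁=1, p₋₂=0, q₋₁=0, q₋₂=1):
  k=0: a=2, p=2, q=1
  k=1: a=3, p=7, q=3
  k=2: a=2, p=16, q=7

16/7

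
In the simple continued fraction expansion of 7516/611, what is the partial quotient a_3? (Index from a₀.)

7516 = 12·611 + 184   →  a_0 = 12
611 = 3·184 + 59   →  a_1 = 3
184 = 3·59 + 7   →  a_2 = 3
59 = 8·7 + 3   →  a_3 = 8

8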